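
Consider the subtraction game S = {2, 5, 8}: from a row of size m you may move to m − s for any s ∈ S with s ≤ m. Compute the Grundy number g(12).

Build the Grundy sequence with g(k) = mex{g(k−s) : s ∈ {2, 5, 8}, s ≤ k}:
k:     0  1  2  3  4  5  6  7  8  9 10 11 12
g(k):  0  0  1  1  0  2  1  0  2  1  0  0  1
So g(12) = 1.

1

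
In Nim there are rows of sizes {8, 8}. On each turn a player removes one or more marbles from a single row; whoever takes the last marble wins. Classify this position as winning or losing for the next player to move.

Write each in binary and XOR column by column:
  1000  (8)
  1000  (8)
  ----
  0000  (0)
The nim-sum is 0, so this is a P-position: the player to move is in a losing position under optimal play.

Losing position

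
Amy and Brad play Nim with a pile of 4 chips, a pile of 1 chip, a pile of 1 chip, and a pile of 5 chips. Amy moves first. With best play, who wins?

Amy wins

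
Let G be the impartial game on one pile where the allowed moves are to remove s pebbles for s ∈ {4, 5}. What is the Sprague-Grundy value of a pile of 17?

2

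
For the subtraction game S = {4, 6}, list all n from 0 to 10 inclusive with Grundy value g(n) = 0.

0, 1, 2, 3, 10

Grundy values for subtraction set {4, 6}:
k:     0  1  2  3  4  5  6  7  8  9 10
g(k):  0  0  0  0  1  1  1  1  2  2  0
The P-positions (g = 0) in 0..10 are 0, 1, 2, 3, 10.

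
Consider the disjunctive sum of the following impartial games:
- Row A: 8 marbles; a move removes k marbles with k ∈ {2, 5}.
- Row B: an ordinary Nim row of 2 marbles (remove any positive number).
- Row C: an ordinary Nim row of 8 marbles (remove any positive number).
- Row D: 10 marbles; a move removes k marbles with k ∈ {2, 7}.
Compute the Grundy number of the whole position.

For row A, compute g(0), g(1), … with moves {2, 5}:
k:     0  1  2  3  4  5  6  7  8
g(k):  0  0  1  1  0  2  1  0  0
So g(8) = 0.
Row B is a plain Nim row of size 2, so its Grundy value is 2.
Row C is a plain Nim row of size 8, so its Grundy value is 8.
Grundy values for row D (subtraction set {2, 7}):
g(0) = mex{} = 0
g(1) = mex{} = 0
g(2) = mex{0} = 1
g(3) = mex{0} = 1
g(4) = mex{1} = 0
g(5) = mex{1} = 0
g(6) = mex{0} = 1
g(7) = mex{0} = 1
g(8) = mex{0,1} = 2
g(9) = mex{1} = 0
g(10) = mex{1,2} = 0
So g(10) = 0.
By the Sprague-Grundy theorem, the Grundy value of a sum of independent games is the XOR of the component values.
Combined value = 0 ⊕ 2 ⊕ 8 ⊕ 0 = 10.

10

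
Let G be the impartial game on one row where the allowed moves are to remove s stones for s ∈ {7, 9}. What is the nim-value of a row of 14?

2

Build the Grundy sequence with g(k) = mex{g(k−s) : s ∈ {7, 9}, s ≤ k}:
g(0) = mex{} = 0
g(1) = mex{} = 0
g(2) = mex{} = 0
g(3) = mex{} = 0
g(4) = mex{} = 0
g(5) = mex{} = 0
g(6) = mex{} = 0
g(7) = mex{0} = 1
g(8) = mex{0} = 1
g(9) = mex{0} = 1
g(10) = mex{0} = 1
g(11) = mex{0} = 1
g(12) = mex{0} = 1
g(13) = mex{0} = 1
g(14) = mex{0,1} = 2
So g(14) = 2.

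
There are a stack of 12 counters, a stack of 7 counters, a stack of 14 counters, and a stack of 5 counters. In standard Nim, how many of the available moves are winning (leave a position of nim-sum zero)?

Bitwise XOR of the heap sizes:
  1100  (12)
  0111  (7)
  1110  (14)
  0101  (5)
  ----
  0000  (0)
The nim-sum is already 0, so every move leaves a nonzero nim-sum — there are no winning moves.

0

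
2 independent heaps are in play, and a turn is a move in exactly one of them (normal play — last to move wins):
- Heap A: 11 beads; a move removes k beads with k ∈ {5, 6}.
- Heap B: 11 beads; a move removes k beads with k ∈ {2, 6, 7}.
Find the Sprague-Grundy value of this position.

1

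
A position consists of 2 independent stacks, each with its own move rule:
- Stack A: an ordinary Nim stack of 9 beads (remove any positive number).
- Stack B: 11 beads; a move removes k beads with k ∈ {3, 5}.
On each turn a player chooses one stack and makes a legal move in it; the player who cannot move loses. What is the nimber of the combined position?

Stack A is a plain Nim stack of size 9, so its Grundy value is 9.
Grundy values for stack B (subtraction set {3, 5}):
g(0) = mex{} = 0
g(1) = mex{} = 0
g(2) = mex{} = 0
g(3) = mex{0} = 1
g(4) = mex{0} = 1
g(5) = mex{0} = 1
g(6) = mex{0,1} = 2
g(7) = mex{0,1} = 2
g(8) = mex{1} = 0
g(9) = mex{1,2} = 0
g(10) = mex{1,2} = 0
g(11) = mex{0,2} = 1
So g(11) = 1.
The value of a disjunctive sum is the nim-sum of the parts.
Combined value = 9 XOR 1 = 8.

8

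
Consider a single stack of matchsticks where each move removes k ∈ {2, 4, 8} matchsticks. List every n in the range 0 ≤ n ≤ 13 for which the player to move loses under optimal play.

Compute g(0), g(1), … for moves {2, 4, 8}:
g(0) = mex{} = 0
g(1) = mex{} = 0
g(2) = mex{0} = 1
g(3) = mex{0} = 1
g(4) = mex{0,1} = 2
g(5) = mex{0,1} = 2
g(6) = mex{1,2} = 0
g(7) = mex{1,2} = 0
g(8) = mex{0,2} = 1
g(9) = mex{0,2} = 1
g(10) = mex{0,1} = 2
g(11) = mex{0,1} = 2
g(12) = mex{1,2} = 0
g(13) = mex{1,2} = 0
The P-positions (g = 0) in 0..13 are 0, 1, 6, 7, 12, 13.

0, 1, 6, 7, 12, 13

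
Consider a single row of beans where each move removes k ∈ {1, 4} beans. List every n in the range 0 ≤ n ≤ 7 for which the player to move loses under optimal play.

0, 2, 5, 7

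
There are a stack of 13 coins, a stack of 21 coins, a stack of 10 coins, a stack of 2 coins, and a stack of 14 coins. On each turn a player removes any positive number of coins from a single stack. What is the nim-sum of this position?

Compute the nim-sum pairwise:
13 ⊕ 21 = 24
24 ⊕ 10 = 18
18 ⊕ 2 = 16
16 ⊕ 14 = 30

30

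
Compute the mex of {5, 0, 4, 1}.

2

The values 0, 1 are all present; 2 is the first non-negative integer missing from the set.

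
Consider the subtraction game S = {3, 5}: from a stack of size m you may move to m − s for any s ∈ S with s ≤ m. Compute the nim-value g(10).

0

Compute g(0), g(1), … for moves {3, 5}:
k:     0  1  2  3  4  5  6  7  8  9 10
g(k):  0  0  0  1  1  1  2  2  0  0  0
So g(10) = 0.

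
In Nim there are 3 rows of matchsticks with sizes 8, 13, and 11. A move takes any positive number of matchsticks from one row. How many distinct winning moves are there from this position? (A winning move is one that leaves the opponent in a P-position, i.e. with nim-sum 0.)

3

Write each in binary and XOR column by column:
  1000  (8)
  1101  (13)
  1011  (11)
  ----
  1110  (14)
The overall nim-sum is X = 14. A row of size p has a winning move iff p XOR X < p (reduce it to p XOR X).
  8: 8 XOR 14 = 6 < 8 — winning move (to 6).
  13: 13 XOR 14 = 3 < 13 — winning move (to 3).
  11: 11 XOR 14 = 5 < 11 — winning move (to 5).
That gives 3 winning moves.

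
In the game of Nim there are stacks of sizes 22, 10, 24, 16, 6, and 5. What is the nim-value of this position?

Write each in binary and XOR column by column:
  10110  (22)
  01010  (10)
  11000  (24)
  10000  (16)
  00110  (6)
  00101  (5)
  -----
  10111  (23)

23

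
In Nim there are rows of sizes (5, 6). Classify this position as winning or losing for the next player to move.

Winning position

Nim-sum: 5 ⊕ 6 = 3.
The nim-sum is 3 ≠ 0, so this is an N-position: the player to move can win.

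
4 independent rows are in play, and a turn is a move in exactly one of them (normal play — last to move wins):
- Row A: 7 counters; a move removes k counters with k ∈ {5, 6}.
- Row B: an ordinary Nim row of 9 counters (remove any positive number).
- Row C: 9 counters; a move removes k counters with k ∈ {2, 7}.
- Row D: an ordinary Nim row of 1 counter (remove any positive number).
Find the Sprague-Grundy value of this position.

9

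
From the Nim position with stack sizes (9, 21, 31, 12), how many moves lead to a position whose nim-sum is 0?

Bitwise XOR of the heap sizes:
  01001  (9)
  10101  (21)
  11111  (31)
  01100  (12)
  -----
  01111  (15)
The overall nim-sum is X = 15. A stack of size p has a winning move iff p XOR X < p (reduce it to p XOR X).
  9: 9 XOR 15 = 6 < 9 — winning move (to 6).
  21: 21 XOR 15 = 26 ≥ 21 — no move.
  31: 31 XOR 15 = 16 < 31 — winning move (to 16).
  12: 12 XOR 15 = 3 < 12 — winning move (to 3).
That gives 3 winning moves.

3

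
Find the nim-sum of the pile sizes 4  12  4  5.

9

Compute the nim-sum pairwise:
4 ⊕ 12 = 8
8 ⊕ 4 = 12
12 ⊕ 5 = 9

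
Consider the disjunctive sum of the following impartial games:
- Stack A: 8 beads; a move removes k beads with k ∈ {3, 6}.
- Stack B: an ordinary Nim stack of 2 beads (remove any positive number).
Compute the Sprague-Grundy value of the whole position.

Grundy values for stack A (subtraction set {3, 6}):
g(0) = mex{} = 0
g(1) = mex{} = 0
g(2) = mex{} = 0
g(3) = mex{0} = 1
g(4) = mex{0} = 1
g(5) = mex{0} = 1
g(6) = mex{0,1} = 2
g(7) = mex{0,1} = 2
g(8) = mex{0,1} = 2
So g(8) = 2.
Stack B is a plain Nim stack of size 2, so its Grundy value is 2.
By the Sprague-Grundy theorem, the Grundy value of a sum of independent games is the XOR of the component values.
Combined value = 2 XOR 2 = 0.

0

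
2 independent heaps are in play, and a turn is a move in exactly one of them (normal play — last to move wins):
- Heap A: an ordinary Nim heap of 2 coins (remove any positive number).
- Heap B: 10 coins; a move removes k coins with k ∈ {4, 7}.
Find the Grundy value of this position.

0

Heap A is a plain Nim heap of size 2, so its Grundy value is 2.
For heap B, compute g(0), g(1), … with moves {4, 7}:
g(0) = mex{} = 0
g(1) = mex{} = 0
g(2) = mex{} = 0
g(3) = mex{} = 0
g(4) = mex{0} = 1
g(5) = mex{0} = 1
g(6) = mex{0} = 1
g(7) = mex{0} = 1
g(8) = mex{0,1} = 2
g(9) = mex{0,1} = 2
g(10) = mex{0,1} = 2
So g(10) = 2.
The value of a disjunctive sum is the nim-sum of the parts.
Combined value = 2 XOR 2 = 0.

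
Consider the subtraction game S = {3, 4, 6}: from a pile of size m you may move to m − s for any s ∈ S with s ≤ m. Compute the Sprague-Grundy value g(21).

Compute g(0), g(1), … for moves {3, 4, 6}:
k:     0  1  2  3  4  5  6  7  8  9 10 11 12 13 14 15 16 17 18 19 20 21
g(k):  0  0  0  1  1  1  2  2  2  0  0  0  1  1  1  2  2  2  0  0  0  1
So g(21) = 1.

1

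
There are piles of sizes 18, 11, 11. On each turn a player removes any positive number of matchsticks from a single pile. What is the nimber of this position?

Nim-sum: 18 XOR 11 XOR 11 = 18.

18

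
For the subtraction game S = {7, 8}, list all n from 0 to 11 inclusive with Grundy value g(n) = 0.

0, 1, 2, 3, 4, 5, 6

Compute g(0), g(1), … for moves {7, 8}:
k:     0  1  2  3  4  5  6  7  8  9 10 11
g(k):  0  0  0  0  0  0  0  1  1  1  1  1
The P-positions (g = 0) in 0..11 are 0, 1, 2, 3, 4, 5, 6.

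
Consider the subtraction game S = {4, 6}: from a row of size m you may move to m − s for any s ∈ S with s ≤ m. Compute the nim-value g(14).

Grundy values for subtraction set {4, 6}:
g(0) = mex{} = 0
g(1) = mex{} = 0
g(2) = mex{} = 0
g(3) = mex{} = 0
g(4) = mex{0} = 1
g(5) = mex{0} = 1
g(6) = mex{0} = 1
g(7) = mex{0} = 1
g(8) = mex{0,1} = 2
g(9) = mex{0,1} = 2
g(10) = mex{1} = 0
g(11) = mex{1} = 0
g(12) = mex{1,2} = 0
g(13) = mex{1,2} = 0
g(14) = mex{0,2} = 1
So g(14) = 1.

1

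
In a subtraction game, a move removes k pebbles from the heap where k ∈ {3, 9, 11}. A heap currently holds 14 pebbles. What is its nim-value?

Build the Grundy sequence with g(k) = mex{g(k−s) : s ∈ {3, 9, 11}, s ≤ k}:
g(0) = mex{} = 0
g(1) = mex{} = 0
g(2) = mex{} = 0
g(3) = mex{0} = 1
g(4) = mex{0} = 1
g(5) = mex{0} = 1
g(6) = mex{1} = 0
g(7) = mex{1} = 0
g(8) = mex{1} = 0
g(9) = mex{0} = 1
g(10) = mex{0} = 1
g(11) = mex{0} = 1
g(12) = mex{0,1} = 2
g(13) = mex{0,1} = 2
g(14) = mex{1} = 0
So g(14) = 0.

0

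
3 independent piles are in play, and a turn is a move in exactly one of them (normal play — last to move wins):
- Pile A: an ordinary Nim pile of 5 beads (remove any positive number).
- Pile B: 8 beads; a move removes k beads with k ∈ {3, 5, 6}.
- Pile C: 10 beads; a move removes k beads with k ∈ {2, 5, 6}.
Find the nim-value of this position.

6

Pile A is a plain Nim pile of size 5, so its Grundy value is 5.
Build the Grundy sequence for pile B with g(k) = mex{g(k−s) : s ∈ {3, 5, 6}, s ≤ k}:
g(0) = mex{} = 0
g(1) = mex{} = 0
g(2) = mex{} = 0
g(3) = mex{0} = 1
g(4) = mex{0} = 1
g(5) = mex{0} = 1
g(6) = mex{0,1} = 2
g(7) = mex{0,1} = 2
g(8) = mex{0,1} = 2
So g(8) = 2.
For pile C, compute g(0), g(1), … with moves {2, 5, 6}:
g(0) = mex{} = 0
g(1) = mex{} = 0
g(2) = mex{0} = 1
g(3) = mex{0} = 1
g(4) = mex{1} = 0
g(5) = mex{0,1} = 2
g(6) = mex{0} = 1
g(7) = mex{0,1,2} = 3
g(8) = mex{1} = 0
g(9) = mex{0,1,3} = 2
g(10) = mex{0,2} = 1
So g(10) = 1.
The value of a disjunctive sum is the nim-sum of the parts.
Combined value = 5 ⊕ 2 ⊕ 1 = 6.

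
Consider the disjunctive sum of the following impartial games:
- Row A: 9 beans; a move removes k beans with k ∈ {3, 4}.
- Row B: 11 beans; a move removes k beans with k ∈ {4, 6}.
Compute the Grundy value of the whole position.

Build the Grundy sequence for row A with g(k) = mex{g(k−s) : s ∈ {3, 4}, s ≤ k}:
k:     0  1  2  3  4  5  6  7  8  9
g(k):  0  0  0  1  1  1  2  0  0  0
So g(9) = 0.
Build the Grundy sequence for row B with g(k) = mex{g(k−s) : s ∈ {4, 6}, s ≤ k}:
k:     0  1  2  3  4  5  6  7  8  9 10 11
g(k):  0  0  0  0  1  1  1  1  2  2  0  0
So g(11) = 0.
By the Sprague-Grundy theorem, the Grundy value of a sum of independent games is the XOR of the component values.
Combined value = 0 ⊕ 0 = 0.

0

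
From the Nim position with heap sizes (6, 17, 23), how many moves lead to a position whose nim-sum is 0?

0

Nim-sum: 6 ^ 17 ^ 23 = 0.
The nim-sum is already 0, so every move leaves a nonzero nim-sum — there are no winning moves.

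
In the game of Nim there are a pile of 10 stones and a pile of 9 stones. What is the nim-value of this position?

Nim-sum: 10 XOR 9 = 3.

3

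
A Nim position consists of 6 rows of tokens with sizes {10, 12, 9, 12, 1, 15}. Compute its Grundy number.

Nim-sum: 10 ^ 12 ^ 9 ^ 12 ^ 1 ^ 15 = 13.

13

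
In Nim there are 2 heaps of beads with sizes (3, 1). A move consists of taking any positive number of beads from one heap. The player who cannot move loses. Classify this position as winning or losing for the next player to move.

Winning position

Nim-sum: 3 ⊕ 1 = 2.
The nim-sum is 2 ≠ 0, so this is an N-position: the player to move can win.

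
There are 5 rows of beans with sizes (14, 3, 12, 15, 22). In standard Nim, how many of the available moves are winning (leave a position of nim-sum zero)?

1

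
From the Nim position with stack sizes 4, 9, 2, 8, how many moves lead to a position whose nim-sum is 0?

Compute the nim-sum pairwise:
4 ^ 9 = 13
13 ^ 2 = 15
15 ^ 8 = 7
The overall nim-sum is X = 7. A stack of size p has a winning move iff p XOR X < p (reduce it to p XOR X).
  4: 4 XOR 7 = 3 < 4 — winning move (to 3).
  9: 9 XOR 7 = 14 ≥ 9 — no move.
  2: 2 XOR 7 = 5 ≥ 2 — no move.
  8: 8 XOR 7 = 15 ≥ 8 — no move.
That gives 1 winning move.

1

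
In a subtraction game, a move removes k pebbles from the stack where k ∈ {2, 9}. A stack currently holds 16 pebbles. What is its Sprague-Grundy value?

0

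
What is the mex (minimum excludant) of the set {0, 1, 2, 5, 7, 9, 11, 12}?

3

The values 0, 1, 2 are all present; 3 is the first non-negative integer missing from the set.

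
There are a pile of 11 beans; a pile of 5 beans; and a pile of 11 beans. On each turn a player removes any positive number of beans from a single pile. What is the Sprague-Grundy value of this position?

Write each in binary and XOR column by column:
  1011  (11)
  0101  (5)
  1011  (11)
  ----
  0101  (5)

5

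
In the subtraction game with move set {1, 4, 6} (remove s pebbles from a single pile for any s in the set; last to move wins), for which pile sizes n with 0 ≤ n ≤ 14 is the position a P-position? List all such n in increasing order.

0, 2, 5, 7, 10, 12

Compute g(0), g(1), … for moves {1, 4, 6}:
g(0) = mex{} = 0
g(1) = mex{0} = 1
g(2) = mex{1} = 0
g(3) = mex{0} = 1
g(4) = mex{0,1} = 2
g(5) = mex{1,2} = 0
g(6) = mex{0} = 1
g(7) = mex{1} = 0
g(8) = mex{0,2} = 1
g(9) = mex{0,1} = 2
g(10) = mex{1,2} = 0
g(11) = mex{0} = 1
g(12) = mex{1} = 0
g(13) = mex{0,2} = 1
g(14) = mex{0,1} = 2
The P-positions (g = 0) in 0..14 are 0, 2, 5, 7, 10, 12.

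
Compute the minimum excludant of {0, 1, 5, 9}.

The values 0, 1 are all present; 2 is the first non-negative integer missing from the set.

2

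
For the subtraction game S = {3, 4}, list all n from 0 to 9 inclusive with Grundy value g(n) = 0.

Build the Grundy sequence with g(k) = mex{g(k−s) : s ∈ {3, 4}, s ≤ k}:
g(0) = mex{} = 0
g(1) = mex{} = 0
g(2) = mex{} = 0
g(3) = mex{0} = 1
g(4) = mex{0} = 1
g(5) = mex{0} = 1
g(6) = mex{0,1} = 2
g(7) = mex{1} = 0
g(8) = mex{1} = 0
g(9) = mex{1,2} = 0
The P-positions (g = 0) in 0..9 are 0, 1, 2, 7, 8, 9.

0, 1, 2, 7, 8, 9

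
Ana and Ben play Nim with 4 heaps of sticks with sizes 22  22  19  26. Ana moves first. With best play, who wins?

Ana wins

Nim-sum: 22 XOR 22 XOR 19 XOR 26 = 9.
The nim-sum is 9 ≠ 0, so this is an N-position: the player to move can win; Ana has a winning move.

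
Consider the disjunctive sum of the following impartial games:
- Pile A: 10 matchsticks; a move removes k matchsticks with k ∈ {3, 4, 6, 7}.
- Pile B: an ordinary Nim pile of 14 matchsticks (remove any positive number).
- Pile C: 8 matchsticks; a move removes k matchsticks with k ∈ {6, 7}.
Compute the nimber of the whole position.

15

Build the Grundy sequence for pile A with g(k) = mex{g(k−s) : s ∈ {3, 4, 6, 7}, s ≤ k}:
k:     0  1  2  3  4  5  6  7  8  9 10
g(k):  0  0  0  1  1  1  2  2  2  3  0
So g(10) = 0.
Pile B is a plain Nim pile of size 14, so its Grundy value is 14.
Build the Grundy sequence for pile C with g(k) = mex{g(k−s) : s ∈ {6, 7}, s ≤ k}:
g(0) = mex{} = 0
g(1) = mex{} = 0
g(2) = mex{} = 0
g(3) = mex{} = 0
g(4) = mex{} = 0
g(5) = mex{} = 0
g(6) = mex{0} = 1
g(7) = mex{0} = 1
g(8) = mex{0} = 1
So g(8) = 1.
The value of a disjunctive sum is the nim-sum of the parts.
Combined value = 0 ⊕ 14 ⊕ 1 = 15.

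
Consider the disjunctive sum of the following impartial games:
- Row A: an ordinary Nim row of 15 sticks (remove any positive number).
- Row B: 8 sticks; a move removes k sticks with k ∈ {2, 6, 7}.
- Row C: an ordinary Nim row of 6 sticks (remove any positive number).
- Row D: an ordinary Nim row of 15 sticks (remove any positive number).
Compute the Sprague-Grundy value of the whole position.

4

Row A is a plain Nim row of size 15, so its Grundy value is 15.
For row B, compute g(0), g(1), … with moves {2, 6, 7}:
k:     0  1  2  3  4  5  6  7  8
g(k):  0  0  1  1  0  0  1  1  2
So g(8) = 2.
Row C is a plain Nim row of size 6, so its Grundy value is 6.
Row D is a plain Nim row of size 15, so its Grundy value is 15.
By the Sprague-Grundy theorem, the Grundy value of a sum of independent games is the XOR of the component values.
Combined value = 15 ⊕ 2 ⊕ 6 ⊕ 15 = 4.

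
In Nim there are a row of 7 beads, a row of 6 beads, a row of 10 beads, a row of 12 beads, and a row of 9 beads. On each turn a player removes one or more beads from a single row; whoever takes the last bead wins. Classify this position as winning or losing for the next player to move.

In binary:
  0111  (7)
  0110  (6)
  1010  (10)
  1100  (12)
  1001  (9)
  ----
  1110  (14)
The nim-sum is 14 ≠ 0, so this is an N-position: the player to move can win.

Winning position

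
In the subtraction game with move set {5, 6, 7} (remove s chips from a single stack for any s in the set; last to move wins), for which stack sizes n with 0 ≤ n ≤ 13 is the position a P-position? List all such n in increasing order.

0, 1, 2, 3, 4, 12, 13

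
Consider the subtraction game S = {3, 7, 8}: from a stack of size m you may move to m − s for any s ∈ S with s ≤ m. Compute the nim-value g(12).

Grundy values for subtraction set {3, 7, 8}:
k:     0  1  2  3  4  5  6  7  8  9 10 11 12
g(k):  0  0  0  1  1  1  0  2  2  1  3  0  0
So g(12) = 0.

0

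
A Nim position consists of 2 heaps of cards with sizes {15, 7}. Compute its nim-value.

In binary:
  1111  (15)
  0111  (7)
  ----
  1000  (8)

8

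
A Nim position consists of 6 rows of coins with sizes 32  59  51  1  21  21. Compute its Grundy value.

Nim-sum: 32 ^ 59 ^ 51 ^ 1 ^ 21 ^ 21 = 41.

41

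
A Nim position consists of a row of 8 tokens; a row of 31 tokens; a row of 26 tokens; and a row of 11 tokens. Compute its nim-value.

6

Compute the nim-sum pairwise:
8 ^ 31 = 23
23 ^ 26 = 13
13 ^ 11 = 6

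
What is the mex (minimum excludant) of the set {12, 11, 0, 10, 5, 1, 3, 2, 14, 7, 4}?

6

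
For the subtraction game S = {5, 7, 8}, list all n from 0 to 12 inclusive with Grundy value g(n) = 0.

0, 1, 2, 3, 4

Build the Grundy sequence with g(k) = mex{g(k−s) : s ∈ {5, 7, 8}, s ≤ k}:
g(0) = mex{} = 0
g(1) = mex{} = 0
g(2) = mex{} = 0
g(3) = mex{} = 0
g(4) = mex{} = 0
g(5) = mex{0} = 1
g(6) = mex{0} = 1
g(7) = mex{0} = 1
g(8) = mex{0} = 1
g(9) = mex{0} = 1
g(10) = mex{0,1} = 2
g(11) = mex{0,1} = 2
g(12) = mex{0,1} = 2
The P-positions (g = 0) in 0..12 are 0, 1, 2, 3, 4.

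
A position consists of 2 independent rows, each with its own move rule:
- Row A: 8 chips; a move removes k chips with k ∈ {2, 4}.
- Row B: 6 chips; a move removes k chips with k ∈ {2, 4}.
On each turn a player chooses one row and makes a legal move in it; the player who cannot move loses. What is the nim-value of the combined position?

Grundy values for row A (subtraction set {2, 4}):
g(0) = mex{} = 0
g(1) = mex{} = 0
g(2) = mex{0} = 1
g(3) = mex{0} = 1
g(4) = mex{0,1} = 2
g(5) = mex{0,1} = 2
g(6) = mex{1,2} = 0
g(7) = mex{1,2} = 0
g(8) = mex{0,2} = 1
So g(8) = 1.
Grundy values for row B (subtraction set {2, 4}):
g(0) = mex{} = 0
g(1) = mex{} = 0
g(2) = mex{0} = 1
g(3) = mex{0} = 1
g(4) = mex{0,1} = 2
g(5) = mex{0,1} = 2
g(6) = mex{1,2} = 0
So g(6) = 0.
The value of a disjunctive sum is the nim-sum of the parts.
Combined value = 1 ⊕ 0 = 1.

1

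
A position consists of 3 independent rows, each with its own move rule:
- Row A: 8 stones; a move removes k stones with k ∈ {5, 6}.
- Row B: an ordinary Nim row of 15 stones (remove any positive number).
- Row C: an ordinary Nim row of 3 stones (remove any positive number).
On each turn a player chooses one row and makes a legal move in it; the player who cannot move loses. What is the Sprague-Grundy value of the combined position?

13

Build the Grundy sequence for row A with g(k) = mex{g(k−s) : s ∈ {5, 6}, s ≤ k}:
k:     0  1  2  3  4  5  6  7  8
g(k):  0  0  0  0  0  1  1  1  1
So g(8) = 1.
Row B is a plain Nim row of size 15, so its Grundy value is 15.
Row C is a plain Nim row of size 3, so its Grundy value is 3.
By the Sprague-Grundy theorem, the Grundy value of a sum of independent games is the XOR of the component values.
Combined value = 1 XOR 15 XOR 3 = 13.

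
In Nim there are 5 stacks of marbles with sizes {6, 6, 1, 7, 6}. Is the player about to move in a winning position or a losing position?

Losing position

Nim-sum: 6 ⊕ 6 ⊕ 1 ⊕ 7 ⊕ 6 = 0.
The nim-sum is 0, so this is a P-position: the player to move is in a losing position under optimal play.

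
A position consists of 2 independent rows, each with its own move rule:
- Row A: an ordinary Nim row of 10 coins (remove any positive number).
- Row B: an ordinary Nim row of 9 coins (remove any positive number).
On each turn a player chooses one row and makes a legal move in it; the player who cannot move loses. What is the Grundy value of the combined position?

Row A is a plain Nim row of size 10, so its Grundy value is 10.
Row B is a plain Nim row of size 9, so its Grundy value is 9.
By the Sprague-Grundy theorem, the Grundy value of a sum of independent games is the XOR of the component values.
Combined value = 10 XOR 9 = 3.

3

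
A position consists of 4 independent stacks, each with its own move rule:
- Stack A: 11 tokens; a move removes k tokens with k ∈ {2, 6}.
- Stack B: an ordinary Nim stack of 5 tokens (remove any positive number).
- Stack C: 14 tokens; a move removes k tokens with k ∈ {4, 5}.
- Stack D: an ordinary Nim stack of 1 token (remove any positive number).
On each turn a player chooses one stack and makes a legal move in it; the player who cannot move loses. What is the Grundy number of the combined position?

4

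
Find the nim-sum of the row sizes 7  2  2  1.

Nim-sum: 7 ⊕ 2 ⊕ 2 ⊕ 1 = 6.

6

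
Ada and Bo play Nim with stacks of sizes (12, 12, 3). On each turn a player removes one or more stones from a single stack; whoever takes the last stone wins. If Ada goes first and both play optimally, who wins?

Compute the nim-sum pairwise:
12 ⊕ 12 = 0
0 ⊕ 3 = 3
The nim-sum is 3 ≠ 0, so this is an N-position: the player to move can win; Ada has a winning move.

Ada wins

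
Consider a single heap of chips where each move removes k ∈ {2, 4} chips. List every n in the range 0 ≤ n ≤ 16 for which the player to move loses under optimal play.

0, 1, 6, 7, 12, 13

Grundy values for subtraction set {2, 4}:
k:     0  1  2  3  4  5  6  7  8  9 10 11 12 13 14 15 16
g(k):  0  0  1  1  2  2  0  0  1  1  2  2  0  0  1  1  2
The P-positions (g = 0) in 0..16 are 0, 1, 6, 7, 12, 13.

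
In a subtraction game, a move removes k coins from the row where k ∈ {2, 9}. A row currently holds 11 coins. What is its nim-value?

0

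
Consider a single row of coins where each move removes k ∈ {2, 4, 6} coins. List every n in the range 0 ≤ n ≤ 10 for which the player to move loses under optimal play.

0, 1, 8, 9

Compute g(0), g(1), … for moves {2, 4, 6}:
g(0) = mex{} = 0
g(1) = mex{} = 0
g(2) = mex{0} = 1
g(3) = mex{0} = 1
g(4) = mex{0,1} = 2
g(5) = mex{0,1} = 2
g(6) = mex{0,1,2} = 3
g(7) = mex{0,1,2} = 3
g(8) = mex{1,2,3} = 0
g(9) = mex{1,2,3} = 0
g(10) = mex{0,2,3} = 1
The P-positions (g = 0) in 0..10 are 0, 1, 8, 9.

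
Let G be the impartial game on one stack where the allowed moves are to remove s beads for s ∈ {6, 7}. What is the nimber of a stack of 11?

1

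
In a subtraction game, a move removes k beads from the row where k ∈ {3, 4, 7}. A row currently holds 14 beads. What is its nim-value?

1

Compute g(0), g(1), … for moves {3, 4, 7}:
k:     0  1  2  3  4  5  6  7  8  9 10 11 12 13 14
g(k):  0  0  0  1  1  1  2  2  2  3  0  0  0  1  1
So g(14) = 1.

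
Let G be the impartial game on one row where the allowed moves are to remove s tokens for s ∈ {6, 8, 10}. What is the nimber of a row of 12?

Build the Grundy sequence with g(k) = mex{g(k−s) : s ∈ {6, 8, 10}, s ≤ k}:
g(0) = mex{} = 0
g(1) = mex{} = 0
g(2) = mex{} = 0
g(3) = mex{} = 0
g(4) = mex{} = 0
g(5) = mex{} = 0
g(6) = mex{0} = 1
g(7) = mex{0} = 1
g(8) = mex{0} = 1
g(9) = mex{0} = 1
g(10) = mex{0} = 1
g(11) = mex{0} = 1
g(12) = mex{0,1} = 2
So g(12) = 2.

2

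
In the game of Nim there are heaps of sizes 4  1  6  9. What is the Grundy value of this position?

10

Nim-sum: 4 ^ 1 ^ 6 ^ 9 = 10.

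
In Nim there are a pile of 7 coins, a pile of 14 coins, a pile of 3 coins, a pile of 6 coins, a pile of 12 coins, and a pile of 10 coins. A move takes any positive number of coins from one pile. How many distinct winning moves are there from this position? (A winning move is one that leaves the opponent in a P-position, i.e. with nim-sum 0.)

3

Compute the nim-sum pairwise:
7 XOR 14 = 9
9 XOR 3 = 10
10 XOR 6 = 12
12 XOR 12 = 0
0 XOR 10 = 10
The overall nim-sum is X = 10. A pile of size p has a winning move iff p XOR X < p (reduce it to p XOR X).
  7: 7 XOR 10 = 13 ≥ 7 — no move.
  14: 14 XOR 10 = 4 < 14 — winning move (to 4).
  3: 3 XOR 10 = 9 ≥ 3 — no move.
  6: 6 XOR 10 = 12 ≥ 6 — no move.
  12: 12 XOR 10 = 6 < 12 — winning move (to 6).
  10: 10 XOR 10 = 0 < 10 — winning move (to 0).
That gives 3 winning moves.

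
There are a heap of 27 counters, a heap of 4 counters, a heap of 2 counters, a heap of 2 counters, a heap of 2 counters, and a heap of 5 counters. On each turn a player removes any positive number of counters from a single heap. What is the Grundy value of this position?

Compute the nim-sum pairwise:
27 ^ 4 = 31
31 ^ 2 = 29
29 ^ 2 = 31
31 ^ 2 = 29
29 ^ 5 = 24

24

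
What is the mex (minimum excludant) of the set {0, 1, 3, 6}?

The values 0, 1 are all present; 2 is the first non-negative integer missing from the set.

2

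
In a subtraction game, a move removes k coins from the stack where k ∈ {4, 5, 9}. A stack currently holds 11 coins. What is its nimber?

2

Grundy values for subtraction set {4, 5, 9}:
k:     0  1  2  3  4  5  6  7  8  9 10 11
g(k):  0  0  0  0  1  1  1  1  2  2  2  2
So g(11) = 2.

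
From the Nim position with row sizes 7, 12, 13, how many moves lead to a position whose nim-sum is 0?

Nim-sum: 7 XOR 12 XOR 13 = 6.
The overall nim-sum is X = 6. A row of size p has a winning move iff p XOR X < p (reduce it to p XOR X).
  7: 7 XOR 6 = 1 < 7 — winning move (to 1).
  12: 12 XOR 6 = 10 < 12 — winning move (to 10).
  13: 13 XOR 6 = 11 < 13 — winning move (to 11).
That gives 3 winning moves.

3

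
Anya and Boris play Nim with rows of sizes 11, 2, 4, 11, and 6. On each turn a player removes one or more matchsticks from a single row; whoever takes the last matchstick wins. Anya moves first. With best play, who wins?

Boris wins

Nim-sum: 11 ⊕ 2 ⊕ 4 ⊕ 11 ⊕ 6 = 0.
The nim-sum is 0, so this is a P-position: the player to move is in a losing position under optimal play; Anya is about to move from it and so loses — Boris wins.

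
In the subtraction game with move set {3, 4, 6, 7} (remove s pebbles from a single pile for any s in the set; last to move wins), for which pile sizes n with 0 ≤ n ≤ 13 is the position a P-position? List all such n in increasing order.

0, 1, 2, 10, 11, 12

Compute g(0), g(1), … for moves {3, 4, 6, 7}:
g(0) = mex{} = 0
g(1) = mex{} = 0
g(2) = mex{} = 0
g(3) = mex{0} = 1
g(4) = mex{0} = 1
g(5) = mex{0} = 1
g(6) = mex{0,1} = 2
g(7) = mex{0,1} = 2
g(8) = mex{0,1} = 2
g(9) = mex{0,1,2} = 3
g(10) = mex{1,2} = 0
g(11) = mex{1,2} = 0
g(12) = mex{1,2,3} = 0
g(13) = mex{0,2,3} = 1
The P-positions (g = 0) in 0..13 are 0, 1, 2, 10, 11, 12.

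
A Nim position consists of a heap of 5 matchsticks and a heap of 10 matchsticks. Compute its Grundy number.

Compute the nim-sum pairwise:
5 ⊕ 10 = 15

15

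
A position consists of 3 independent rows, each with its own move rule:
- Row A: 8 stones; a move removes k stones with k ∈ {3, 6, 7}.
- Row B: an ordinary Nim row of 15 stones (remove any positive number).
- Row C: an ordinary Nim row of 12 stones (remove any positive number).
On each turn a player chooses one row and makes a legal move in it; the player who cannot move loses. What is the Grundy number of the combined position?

1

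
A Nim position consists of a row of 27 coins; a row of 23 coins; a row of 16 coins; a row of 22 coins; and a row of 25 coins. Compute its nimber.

19

Compute the nim-sum pairwise:
27 ^ 23 = 12
12 ^ 16 = 28
28 ^ 22 = 10
10 ^ 25 = 19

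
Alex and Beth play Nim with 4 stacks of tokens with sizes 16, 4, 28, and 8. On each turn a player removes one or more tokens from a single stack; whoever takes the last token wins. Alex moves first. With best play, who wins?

Beth wins

Bitwise XOR of the heap sizes:
  10000  (16)
  00100  (4)
  11100  (28)
  01000  (8)
  -----
  00000  (0)
The nim-sum is 0, so this is a P-position: the player to move is in a losing position under optimal play; Alex is about to move from it and so loses — Beth wins.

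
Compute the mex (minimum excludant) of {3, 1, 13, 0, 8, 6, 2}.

4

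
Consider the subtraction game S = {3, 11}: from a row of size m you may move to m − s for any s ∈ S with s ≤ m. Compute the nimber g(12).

2

Compute g(0), g(1), … for moves {3, 11}:
g(0) = mex{} = 0
g(1) = mex{} = 0
g(2) = mex{} = 0
g(3) = mex{0} = 1
g(4) = mex{0} = 1
g(5) = mex{0} = 1
g(6) = mex{1} = 0
g(7) = mex{1} = 0
g(8) = mex{1} = 0
g(9) = mex{0} = 1
g(10) = mex{0} = 1
g(11) = mex{0} = 1
g(12) = mex{0,1} = 2
So g(12) = 2.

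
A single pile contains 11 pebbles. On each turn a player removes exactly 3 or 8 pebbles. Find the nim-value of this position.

Compute g(0), g(1), … for moves {3, 8}:
g(0) = mex{} = 0
g(1) = mex{} = 0
g(2) = mex{} = 0
g(3) = mex{0} = 1
g(4) = mex{0} = 1
g(5) = mex{0} = 1
g(6) = mex{1} = 0
g(7) = mex{1} = 0
g(8) = mex{0,1} = 2
g(9) = mex{0} = 1
g(10) = mex{0} = 1
g(11) = mex{1,2} = 0
So g(11) = 0.

0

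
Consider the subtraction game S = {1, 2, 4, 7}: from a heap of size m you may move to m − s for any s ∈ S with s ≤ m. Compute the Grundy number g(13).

Build the Grundy sequence with g(k) = mex{g(k−s) : s ∈ {1, 2, 4, 7}, s ≤ k}:
k:     0  1  2  3  4  5  6  7  8  9 10 11 12 13
g(k):  0  1  2  0  1  2  0  1  2  0  1  2  0  1
So g(13) = 1.

1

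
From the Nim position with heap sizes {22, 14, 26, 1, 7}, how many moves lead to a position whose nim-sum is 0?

Nim-sum: 22 XOR 14 XOR 26 XOR 1 XOR 7 = 4.
The overall nim-sum is X = 4. A heap of size p has a winning move iff p XOR X < p (reduce it to p XOR X).
  22: 22 XOR 4 = 18 < 22 — winning move (to 18).
  14: 14 XOR 4 = 10 < 14 — winning move (to 10).
  26: 26 XOR 4 = 30 ≥ 26 — no move.
  1: 1 XOR 4 = 5 ≥ 1 — no move.
  7: 7 XOR 4 = 3 < 7 — winning move (to 3).
That gives 3 winning moves.

3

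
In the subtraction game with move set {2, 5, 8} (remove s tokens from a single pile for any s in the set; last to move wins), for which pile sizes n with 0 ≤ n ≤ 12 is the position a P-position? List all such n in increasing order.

0, 1, 4, 7, 10, 11

Grundy values for subtraction set {2, 5, 8}:
k:     0  1  2  3  4  5  6  7  8  9 10 11 12
g(k):  0  0  1  1  0  2  1  0  2  1  0  0  1
The P-positions (g = 0) in 0..12 are 0, 1, 4, 7, 10, 11.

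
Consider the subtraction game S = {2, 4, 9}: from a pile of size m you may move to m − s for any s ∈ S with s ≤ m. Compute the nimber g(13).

0

Compute g(0), g(1), … for moves {2, 4, 9}:
g(0) = mex{} = 0
g(1) = mex{} = 0
g(2) = mex{0} = 1
g(3) = mex{0} = 1
g(4) = mex{0,1} = 2
g(5) = mex{0,1} = 2
g(6) = mex{1,2} = 0
g(7) = mex{1,2} = 0
g(8) = mex{0,2} = 1
g(9) = mex{0,2} = 1
g(10) = mex{0,1} = 2
g(11) = mex{0,1} = 2
g(12) = mex{1,2} = 0
g(13) = mex{1,2} = 0
So g(13) = 0.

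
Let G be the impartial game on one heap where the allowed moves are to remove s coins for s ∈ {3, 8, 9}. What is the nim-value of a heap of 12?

0

Compute g(0), g(1), … for moves {3, 8, 9}:
g(0) = mex{} = 0
g(1) = mex{} = 0
g(2) = mex{} = 0
g(3) = mex{0} = 1
g(4) = mex{0} = 1
g(5) = mex{0} = 1
g(6) = mex{1} = 0
g(7) = mex{1} = 0
g(8) = mex{0,1} = 2
g(9) = mex{0} = 1
g(10) = mex{0} = 1
g(11) = mex{0,1,2} = 3
g(12) = mex{1} = 0
So g(12) = 0.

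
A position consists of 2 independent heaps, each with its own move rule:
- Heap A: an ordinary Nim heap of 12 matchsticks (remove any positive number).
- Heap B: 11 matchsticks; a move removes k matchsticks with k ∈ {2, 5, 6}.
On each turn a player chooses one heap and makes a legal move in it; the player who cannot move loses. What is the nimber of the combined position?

12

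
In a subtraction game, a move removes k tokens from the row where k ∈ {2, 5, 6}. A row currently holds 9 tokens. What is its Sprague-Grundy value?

Build the Grundy sequence with g(k) = mex{g(k−s) : s ∈ {2, 5, 6}, s ≤ k}:
g(0) = mex{} = 0
g(1) = mex{} = 0
g(2) = mex{0} = 1
g(3) = mex{0} = 1
g(4) = mex{1} = 0
g(5) = mex{0,1} = 2
g(6) = mex{0} = 1
g(7) = mex{0,1,2} = 3
g(8) = mex{1} = 0
g(9) = mex{0,1,3} = 2
So g(9) = 2.

2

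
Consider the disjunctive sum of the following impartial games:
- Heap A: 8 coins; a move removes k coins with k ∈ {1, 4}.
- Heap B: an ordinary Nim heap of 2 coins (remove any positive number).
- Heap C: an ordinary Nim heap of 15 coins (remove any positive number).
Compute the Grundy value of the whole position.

12

Grundy values for heap A (subtraction set {1, 4}):
k:     0  1  2  3  4  5  6  7  8
g(k):  0  1  0  1  2  0  1  0  1
So g(8) = 1.
Heap B is a plain Nim heap of size 2, so its Grundy value is 2.
Heap C is a plain Nim heap of size 15, so its Grundy value is 15.
By the Sprague-Grundy theorem, the Grundy value of a sum of independent games is the XOR of the component values.
Combined value = 1 ⊕ 2 ⊕ 15 = 12.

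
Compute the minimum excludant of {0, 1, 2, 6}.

3

The values 0, 1, 2 are all present; 3 is the first non-negative integer missing from the set.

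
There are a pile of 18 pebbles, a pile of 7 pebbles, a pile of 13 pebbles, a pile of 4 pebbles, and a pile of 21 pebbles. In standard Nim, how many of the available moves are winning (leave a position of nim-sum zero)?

1

Compute the nim-sum pairwise:
18 ⊕ 7 = 21
21 ⊕ 13 = 24
24 ⊕ 4 = 28
28 ⊕ 21 = 9
The overall nim-sum is X = 9. A pile of size p has a winning move iff p XOR X < p (reduce it to p XOR X).
  18: 18 XOR 9 = 27 ≥ 18 — no move.
  7: 7 XOR 9 = 14 ≥ 7 — no move.
  13: 13 XOR 9 = 4 < 13 — winning move (to 4).
  4: 4 XOR 9 = 13 ≥ 4 — no move.
  21: 21 XOR 9 = 28 ≥ 21 — no move.
That gives 1 winning move.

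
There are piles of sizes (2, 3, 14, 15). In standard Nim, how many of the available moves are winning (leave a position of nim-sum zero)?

0

Compute the nim-sum pairwise:
2 ⊕ 3 = 1
1 ⊕ 14 = 15
15 ⊕ 15 = 0
The nim-sum is already 0, so every move leaves a nonzero nim-sum — there are no winning moves.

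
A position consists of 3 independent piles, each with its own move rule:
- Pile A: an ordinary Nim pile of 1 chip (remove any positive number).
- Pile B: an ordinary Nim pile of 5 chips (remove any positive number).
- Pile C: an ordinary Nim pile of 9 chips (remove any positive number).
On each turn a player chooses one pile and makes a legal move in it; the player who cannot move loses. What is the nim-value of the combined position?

Pile A is a plain Nim pile of size 1, so its Grundy value is 1.
Pile B is a plain Nim pile of size 5, so its Grundy value is 5.
Pile C is a plain Nim pile of size 9, so its Grundy value is 9.
By the Sprague-Grundy theorem, the Grundy value of a sum of independent games is the XOR of the component values.
Combined value = 1 XOR 5 XOR 9 = 13.

13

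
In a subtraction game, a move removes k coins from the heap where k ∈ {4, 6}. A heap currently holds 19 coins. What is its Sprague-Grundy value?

Grundy values for subtraction set {4, 6}:
k:     0  1  2  3  4  5  6  7  8  9 10 11 12 13 14 15 16 17 18 19
g(k):  0  0  0  0  1  1  1  1  2  2  0  0  0  0  1  1  1  1  2  2
So g(19) = 2.

2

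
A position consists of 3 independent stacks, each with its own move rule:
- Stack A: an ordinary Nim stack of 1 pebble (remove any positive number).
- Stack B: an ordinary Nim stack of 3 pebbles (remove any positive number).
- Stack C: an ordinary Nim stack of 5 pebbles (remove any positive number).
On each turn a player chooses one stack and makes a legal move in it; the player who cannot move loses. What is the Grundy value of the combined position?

Stack A is a plain Nim stack of size 1, so its Grundy value is 1.
Stack B is a plain Nim stack of size 3, so its Grundy value is 3.
Stack C is a plain Nim stack of size 5, so its Grundy value is 5.
By the Sprague-Grundy theorem, the Grundy value of a sum of independent games is the XOR of the component values.
Combined value = 1 XOR 3 XOR 5 = 7.

7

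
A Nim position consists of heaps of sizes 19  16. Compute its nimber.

3

Compute the nim-sum pairwise:
19 ⊕ 16 = 3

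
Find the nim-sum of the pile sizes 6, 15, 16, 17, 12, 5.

1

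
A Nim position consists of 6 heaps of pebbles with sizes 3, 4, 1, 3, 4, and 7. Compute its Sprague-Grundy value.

6

Compute the nim-sum pairwise:
3 ^ 4 = 7
7 ^ 1 = 6
6 ^ 3 = 5
5 ^ 4 = 1
1 ^ 7 = 6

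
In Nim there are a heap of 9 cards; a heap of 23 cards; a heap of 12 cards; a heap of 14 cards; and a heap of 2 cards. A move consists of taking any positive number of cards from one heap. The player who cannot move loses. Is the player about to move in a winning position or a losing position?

Nim-sum: 9 ^ 23 ^ 12 ^ 14 ^ 2 = 30.
The nim-sum is 30 ≠ 0, so this is an N-position: the player to move can win.

Winning position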